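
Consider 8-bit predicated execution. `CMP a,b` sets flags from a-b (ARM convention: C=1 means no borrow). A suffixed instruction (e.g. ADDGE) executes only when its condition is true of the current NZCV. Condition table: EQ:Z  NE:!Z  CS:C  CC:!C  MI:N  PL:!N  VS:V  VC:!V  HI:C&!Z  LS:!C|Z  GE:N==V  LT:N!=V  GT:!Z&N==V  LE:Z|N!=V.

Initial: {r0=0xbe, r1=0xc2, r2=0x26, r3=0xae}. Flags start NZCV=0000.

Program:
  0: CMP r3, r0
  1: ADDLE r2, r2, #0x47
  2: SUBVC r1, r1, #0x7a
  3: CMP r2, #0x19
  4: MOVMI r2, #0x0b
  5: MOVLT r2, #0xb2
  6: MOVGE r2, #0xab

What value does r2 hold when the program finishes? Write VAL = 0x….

0: ✓ CMP  NZCV=1000
1: ✓ ADDLE  r2←0x6d
2: ✓ SUBVC  r1←0x48
3: ✓ CMP  NZCV=0010
4: · MOVMI
5: · MOVLT
6: ✓ MOVGE  r2←0xab

VAL = 0xab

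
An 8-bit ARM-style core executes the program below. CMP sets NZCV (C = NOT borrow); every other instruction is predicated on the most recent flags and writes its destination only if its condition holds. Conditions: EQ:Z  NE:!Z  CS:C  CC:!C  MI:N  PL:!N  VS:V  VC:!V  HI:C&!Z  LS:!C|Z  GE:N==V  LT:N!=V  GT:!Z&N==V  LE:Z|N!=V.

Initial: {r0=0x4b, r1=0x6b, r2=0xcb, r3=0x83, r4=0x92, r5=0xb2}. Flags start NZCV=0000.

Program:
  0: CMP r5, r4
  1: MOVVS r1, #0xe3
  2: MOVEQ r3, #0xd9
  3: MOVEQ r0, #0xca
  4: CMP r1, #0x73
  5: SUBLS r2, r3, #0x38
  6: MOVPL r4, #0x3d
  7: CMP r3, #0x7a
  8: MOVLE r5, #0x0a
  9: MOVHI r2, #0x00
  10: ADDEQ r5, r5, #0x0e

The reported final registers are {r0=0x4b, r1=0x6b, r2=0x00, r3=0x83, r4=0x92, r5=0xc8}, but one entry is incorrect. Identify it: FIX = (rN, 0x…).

[0] flags=0010 → (cmp)
[1] flags=0010 VS?F → skip
[2] flags=0010 EQ?F → skip
[3] flags=0010 EQ?F → skip
[4] flags=1000 → (cmp)
[5] flags=1000 LS?T → r2=0x4b
[6] flags=1000 PL?F → skip
[7] flags=0011 → (cmp)
[8] flags=0011 LE?T → r5=0x0a
[9] flags=0011 HI?T → r2=0x00
[10] flags=0011 EQ?F → skip

FIX = (r5, 0x0a)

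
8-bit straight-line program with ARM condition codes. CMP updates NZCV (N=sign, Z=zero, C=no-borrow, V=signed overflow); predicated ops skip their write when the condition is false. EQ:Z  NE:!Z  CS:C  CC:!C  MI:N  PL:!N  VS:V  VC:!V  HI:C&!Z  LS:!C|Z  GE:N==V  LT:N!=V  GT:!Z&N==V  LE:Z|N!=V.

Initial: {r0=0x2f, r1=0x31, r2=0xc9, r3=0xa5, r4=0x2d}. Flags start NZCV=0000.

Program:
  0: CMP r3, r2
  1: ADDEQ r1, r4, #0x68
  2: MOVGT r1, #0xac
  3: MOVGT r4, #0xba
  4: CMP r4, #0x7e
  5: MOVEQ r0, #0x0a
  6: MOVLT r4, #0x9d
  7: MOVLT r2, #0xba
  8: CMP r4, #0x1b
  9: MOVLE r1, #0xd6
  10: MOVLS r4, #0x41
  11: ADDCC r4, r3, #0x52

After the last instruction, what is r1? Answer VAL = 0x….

0: ✓ CMP  NZCV=1000
1: · ADDEQ
2: · MOVGT
3: · MOVGT
4: ✓ CMP  NZCV=1000
5: · MOVEQ
6: ✓ MOVLT  r4←0x9d
7: ✓ MOVLT  r2←0xba
8: ✓ CMP  NZCV=1010
9: ✓ MOVLE  r1←0xd6
10: · MOVLS
11: · ADDCC

VAL = 0xd6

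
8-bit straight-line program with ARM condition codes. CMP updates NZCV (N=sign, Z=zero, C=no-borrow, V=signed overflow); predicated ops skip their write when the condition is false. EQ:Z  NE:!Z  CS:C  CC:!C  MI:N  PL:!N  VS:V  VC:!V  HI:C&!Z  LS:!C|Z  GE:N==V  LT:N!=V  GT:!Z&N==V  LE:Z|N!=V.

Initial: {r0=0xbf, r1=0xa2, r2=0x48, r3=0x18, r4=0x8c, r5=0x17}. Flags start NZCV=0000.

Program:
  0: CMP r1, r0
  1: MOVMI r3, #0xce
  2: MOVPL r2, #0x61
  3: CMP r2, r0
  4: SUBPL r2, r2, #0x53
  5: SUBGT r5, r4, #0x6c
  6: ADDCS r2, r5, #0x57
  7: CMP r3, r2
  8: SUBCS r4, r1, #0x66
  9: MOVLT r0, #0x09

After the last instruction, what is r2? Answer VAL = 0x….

[0] flags=1000 → (cmp)
[1] flags=1000 MI?T → r3=0xce
[2] flags=1000 PL?F → skip
[3] flags=1001 → (cmp)
[4] flags=1001 PL?F → skip
[5] flags=1001 GT?T → r5=0x20
[6] flags=1001 CS?F → skip
[7] flags=1010 → (cmp)
[8] flags=1010 CS?T → r4=0x3c
[9] flags=1010 LT?T → r0=0x09

VAL = 0x48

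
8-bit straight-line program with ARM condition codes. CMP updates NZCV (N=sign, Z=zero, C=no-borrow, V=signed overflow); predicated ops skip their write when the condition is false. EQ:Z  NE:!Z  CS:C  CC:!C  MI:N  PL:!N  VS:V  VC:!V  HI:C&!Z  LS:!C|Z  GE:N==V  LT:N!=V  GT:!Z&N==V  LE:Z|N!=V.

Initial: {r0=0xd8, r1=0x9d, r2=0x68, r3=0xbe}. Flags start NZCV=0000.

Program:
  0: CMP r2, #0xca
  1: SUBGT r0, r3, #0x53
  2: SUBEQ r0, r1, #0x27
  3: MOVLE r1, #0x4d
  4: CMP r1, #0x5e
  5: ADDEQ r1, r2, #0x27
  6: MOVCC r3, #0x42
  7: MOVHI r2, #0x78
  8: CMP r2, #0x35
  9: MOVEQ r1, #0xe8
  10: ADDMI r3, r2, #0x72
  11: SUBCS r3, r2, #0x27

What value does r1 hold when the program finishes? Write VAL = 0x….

[0] flags=1001 → (cmp)
[1] flags=1001 GT?T → r0=0x6b
[2] flags=1001 EQ?F → skip
[3] flags=1001 LE?F → skip
[4] flags=0011 → (cmp)
[5] flags=0011 EQ?F → skip
[6] flags=0011 CC?F → skip
[7] flags=0011 HI?T → r2=0x78
[8] flags=0010 → (cmp)
[9] flags=0010 EQ?F → skip
[10] flags=0010 MI?F → skip
[11] flags=0010 CS?T → r3=0x51

VAL = 0x9d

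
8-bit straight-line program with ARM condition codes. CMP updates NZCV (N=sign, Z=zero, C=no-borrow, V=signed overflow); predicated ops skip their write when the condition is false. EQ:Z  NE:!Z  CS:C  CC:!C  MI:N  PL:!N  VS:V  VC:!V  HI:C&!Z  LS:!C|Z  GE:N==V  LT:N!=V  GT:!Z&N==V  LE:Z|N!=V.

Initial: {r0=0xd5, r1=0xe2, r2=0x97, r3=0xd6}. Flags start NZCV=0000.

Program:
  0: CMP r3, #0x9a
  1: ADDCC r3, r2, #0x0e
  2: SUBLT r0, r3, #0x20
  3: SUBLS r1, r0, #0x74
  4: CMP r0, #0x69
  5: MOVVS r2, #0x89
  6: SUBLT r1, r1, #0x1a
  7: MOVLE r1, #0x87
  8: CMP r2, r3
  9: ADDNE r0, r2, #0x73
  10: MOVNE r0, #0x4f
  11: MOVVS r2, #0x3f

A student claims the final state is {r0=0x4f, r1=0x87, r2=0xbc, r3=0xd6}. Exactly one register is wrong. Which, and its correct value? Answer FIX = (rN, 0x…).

FIX = (r2, 0x89)

0: ✓ CMP  NZCV=0010
1: · ADDCC
2: · SUBLT
3: · SUBLS
4: ✓ CMP  NZCV=0011
5: ✓ MOVVS  r2←0x89
6: ✓ SUBLT  r1←0xc8
7: ✓ MOVLE  r1←0x87
8: ✓ CMP  NZCV=1000
9: ✓ ADDNE  r0←0xfc
10: ✓ MOVNE  r0←0x4f
11: · MOVVS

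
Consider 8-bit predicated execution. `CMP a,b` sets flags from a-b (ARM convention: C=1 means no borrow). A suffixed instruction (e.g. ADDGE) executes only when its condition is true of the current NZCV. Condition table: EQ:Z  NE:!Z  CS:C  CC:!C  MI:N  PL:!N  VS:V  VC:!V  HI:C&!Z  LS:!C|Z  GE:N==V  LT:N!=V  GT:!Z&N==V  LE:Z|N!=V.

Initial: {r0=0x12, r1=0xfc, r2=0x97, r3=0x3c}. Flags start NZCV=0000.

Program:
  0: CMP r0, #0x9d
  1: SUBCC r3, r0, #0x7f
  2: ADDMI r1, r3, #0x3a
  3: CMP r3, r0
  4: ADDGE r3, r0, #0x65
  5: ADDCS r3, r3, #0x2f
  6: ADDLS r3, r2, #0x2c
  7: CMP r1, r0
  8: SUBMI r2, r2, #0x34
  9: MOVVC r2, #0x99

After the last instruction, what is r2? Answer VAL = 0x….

VAL = 0x99

0: ✓ CMP  NZCV=0000
1: ✓ SUBCC  r3←0x93
2: · ADDMI
3: ✓ CMP  NZCV=1010
4: · ADDGE
5: ✓ ADDCS  r3←0xc2
6: · ADDLS
7: ✓ CMP  NZCV=1010
8: ✓ SUBMI  r2←0x63
9: ✓ MOVVC  r2←0x99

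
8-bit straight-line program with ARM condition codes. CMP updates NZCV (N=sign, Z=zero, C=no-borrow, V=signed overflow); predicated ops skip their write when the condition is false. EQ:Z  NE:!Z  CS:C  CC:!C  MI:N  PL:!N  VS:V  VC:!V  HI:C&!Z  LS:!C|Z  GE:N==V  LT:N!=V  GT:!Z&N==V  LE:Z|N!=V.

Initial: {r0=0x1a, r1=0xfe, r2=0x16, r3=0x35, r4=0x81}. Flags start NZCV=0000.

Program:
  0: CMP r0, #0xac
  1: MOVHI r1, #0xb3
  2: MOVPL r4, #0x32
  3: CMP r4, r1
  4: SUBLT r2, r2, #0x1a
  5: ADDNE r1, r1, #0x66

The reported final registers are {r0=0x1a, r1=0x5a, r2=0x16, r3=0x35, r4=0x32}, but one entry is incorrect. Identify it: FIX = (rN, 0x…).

0: ✓ CMP  NZCV=0000
1: · MOVHI
2: ✓ MOVPL  r4←0x32
3: ✓ CMP  NZCV=0000
4: · SUBLT
5: ✓ ADDNE  r1←0x64

FIX = (r1, 0x64)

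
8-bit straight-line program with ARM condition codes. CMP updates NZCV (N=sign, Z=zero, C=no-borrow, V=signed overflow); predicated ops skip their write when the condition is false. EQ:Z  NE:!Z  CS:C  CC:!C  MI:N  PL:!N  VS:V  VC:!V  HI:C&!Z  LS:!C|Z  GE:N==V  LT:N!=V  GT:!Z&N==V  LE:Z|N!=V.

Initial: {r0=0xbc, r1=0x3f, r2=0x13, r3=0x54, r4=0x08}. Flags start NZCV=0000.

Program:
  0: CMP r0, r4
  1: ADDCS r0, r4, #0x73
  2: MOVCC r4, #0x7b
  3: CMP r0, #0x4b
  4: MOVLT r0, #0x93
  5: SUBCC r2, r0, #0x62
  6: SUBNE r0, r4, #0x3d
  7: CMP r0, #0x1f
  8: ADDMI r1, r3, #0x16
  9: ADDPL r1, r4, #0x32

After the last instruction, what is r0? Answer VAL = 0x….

VAL = 0xcb

[0] flags=1010 → (cmp)
[1] flags=1010 CS?T → r0=0x7b
[2] flags=1010 CC?F → skip
[3] flags=0010 → (cmp)
[4] flags=0010 LT?F → skip
[5] flags=0010 CC?F → skip
[6] flags=0010 NE?T → r0=0xcb
[7] flags=1010 → (cmp)
[8] flags=1010 MI?T → r1=0x6a
[9] flags=1010 PL?F → skip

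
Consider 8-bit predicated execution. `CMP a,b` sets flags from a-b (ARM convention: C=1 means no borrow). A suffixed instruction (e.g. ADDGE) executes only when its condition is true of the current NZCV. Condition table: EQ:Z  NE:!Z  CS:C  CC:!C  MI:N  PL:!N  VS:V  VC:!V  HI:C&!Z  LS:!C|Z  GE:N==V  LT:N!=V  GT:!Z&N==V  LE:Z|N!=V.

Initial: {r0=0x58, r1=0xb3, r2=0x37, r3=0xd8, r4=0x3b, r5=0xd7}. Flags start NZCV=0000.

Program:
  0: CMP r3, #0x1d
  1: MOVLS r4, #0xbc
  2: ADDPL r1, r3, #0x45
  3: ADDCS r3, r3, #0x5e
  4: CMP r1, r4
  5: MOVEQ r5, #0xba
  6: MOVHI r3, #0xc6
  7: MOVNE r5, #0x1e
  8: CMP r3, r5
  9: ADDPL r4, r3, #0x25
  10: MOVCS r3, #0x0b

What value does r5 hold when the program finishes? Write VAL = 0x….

VAL = 0x1e

[0] flags=1010 → (cmp)
[1] flags=1010 LS?F → skip
[2] flags=1010 PL?F → skip
[3] flags=1010 CS?T → r3=0x36
[4] flags=0011 → (cmp)
[5] flags=0011 EQ?F → skip
[6] flags=0011 HI?T → r3=0xc6
[7] flags=0011 NE?T → r5=0x1e
[8] flags=1010 → (cmp)
[9] flags=1010 PL?F → skip
[10] flags=1010 CS?T → r3=0x0b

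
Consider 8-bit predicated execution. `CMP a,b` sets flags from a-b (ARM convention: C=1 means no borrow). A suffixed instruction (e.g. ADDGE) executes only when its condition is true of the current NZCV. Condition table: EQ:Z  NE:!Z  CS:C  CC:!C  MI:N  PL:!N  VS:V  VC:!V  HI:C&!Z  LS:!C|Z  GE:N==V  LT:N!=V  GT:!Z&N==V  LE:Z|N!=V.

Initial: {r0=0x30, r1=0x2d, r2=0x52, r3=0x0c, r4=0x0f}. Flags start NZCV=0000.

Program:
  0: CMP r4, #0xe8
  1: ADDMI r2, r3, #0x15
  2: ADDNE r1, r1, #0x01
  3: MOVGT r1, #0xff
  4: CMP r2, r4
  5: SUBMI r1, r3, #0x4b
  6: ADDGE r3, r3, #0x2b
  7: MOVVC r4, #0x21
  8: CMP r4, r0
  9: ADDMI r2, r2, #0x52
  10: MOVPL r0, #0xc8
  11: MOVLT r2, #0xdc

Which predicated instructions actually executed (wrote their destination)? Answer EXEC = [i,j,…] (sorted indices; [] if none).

[0] flags=0000 → (cmp)
[1] flags=0000 MI?F → skip
[2] flags=0000 NE?T → r1=0x2e
[3] flags=0000 GT?T → r1=0xff
[4] flags=0010 → (cmp)
[5] flags=0010 MI?F → skip
[6] flags=0010 GE?T → r3=0x37
[7] flags=0010 VC?T → r4=0x21
[8] flags=1000 → (cmp)
[9] flags=1000 MI?T → r2=0xa4
[10] flags=1000 PL?F → skip
[11] flags=1000 LT?T → r2=0xdc

EXEC = [2,3,6,7,9,11]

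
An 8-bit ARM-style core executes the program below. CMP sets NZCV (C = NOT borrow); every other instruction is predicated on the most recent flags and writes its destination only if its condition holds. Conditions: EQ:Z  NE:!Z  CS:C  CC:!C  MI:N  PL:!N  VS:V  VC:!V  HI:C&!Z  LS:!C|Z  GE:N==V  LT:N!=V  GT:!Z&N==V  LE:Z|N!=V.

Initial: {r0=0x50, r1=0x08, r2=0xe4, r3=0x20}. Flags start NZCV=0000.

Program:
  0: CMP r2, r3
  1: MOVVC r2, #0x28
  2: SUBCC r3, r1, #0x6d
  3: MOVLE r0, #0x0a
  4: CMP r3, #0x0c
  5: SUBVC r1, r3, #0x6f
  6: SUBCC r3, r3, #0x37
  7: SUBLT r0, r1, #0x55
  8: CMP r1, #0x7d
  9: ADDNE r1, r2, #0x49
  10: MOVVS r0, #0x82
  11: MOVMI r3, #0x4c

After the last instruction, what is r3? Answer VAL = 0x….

[0] flags=1010 → (cmp)
[1] flags=1010 VC?T → r2=0x28
[2] flags=1010 CC?F → skip
[3] flags=1010 LE?T → r0=0x0a
[4] flags=0010 → (cmp)
[5] flags=0010 VC?T → r1=0xb1
[6] flags=0010 CC?F → skip
[7] flags=0010 LT?F → skip
[8] flags=0011 → (cmp)
[9] flags=0011 NE?T → r1=0x71
[10] flags=0011 VS?T → r0=0x82
[11] flags=0011 MI?F → skip

VAL = 0x20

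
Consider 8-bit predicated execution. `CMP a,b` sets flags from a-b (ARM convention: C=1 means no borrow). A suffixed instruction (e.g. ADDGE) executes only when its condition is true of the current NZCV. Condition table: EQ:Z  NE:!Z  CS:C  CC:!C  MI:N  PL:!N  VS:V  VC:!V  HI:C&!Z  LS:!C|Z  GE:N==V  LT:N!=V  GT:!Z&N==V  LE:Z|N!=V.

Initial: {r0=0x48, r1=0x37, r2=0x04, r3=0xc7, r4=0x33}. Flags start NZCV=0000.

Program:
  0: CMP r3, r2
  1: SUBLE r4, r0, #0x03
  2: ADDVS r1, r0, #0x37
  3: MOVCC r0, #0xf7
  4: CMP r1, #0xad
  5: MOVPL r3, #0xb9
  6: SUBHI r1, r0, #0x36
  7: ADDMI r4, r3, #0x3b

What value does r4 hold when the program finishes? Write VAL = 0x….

0: ✓ CMP  NZCV=1010
1: ✓ SUBLE  r4←0x45
2: · ADDVS
3: · MOVCC
4: ✓ CMP  NZCV=1001
5: · MOVPL
6: · SUBHI
7: ✓ ADDMI  r4←0x02

VAL = 0x02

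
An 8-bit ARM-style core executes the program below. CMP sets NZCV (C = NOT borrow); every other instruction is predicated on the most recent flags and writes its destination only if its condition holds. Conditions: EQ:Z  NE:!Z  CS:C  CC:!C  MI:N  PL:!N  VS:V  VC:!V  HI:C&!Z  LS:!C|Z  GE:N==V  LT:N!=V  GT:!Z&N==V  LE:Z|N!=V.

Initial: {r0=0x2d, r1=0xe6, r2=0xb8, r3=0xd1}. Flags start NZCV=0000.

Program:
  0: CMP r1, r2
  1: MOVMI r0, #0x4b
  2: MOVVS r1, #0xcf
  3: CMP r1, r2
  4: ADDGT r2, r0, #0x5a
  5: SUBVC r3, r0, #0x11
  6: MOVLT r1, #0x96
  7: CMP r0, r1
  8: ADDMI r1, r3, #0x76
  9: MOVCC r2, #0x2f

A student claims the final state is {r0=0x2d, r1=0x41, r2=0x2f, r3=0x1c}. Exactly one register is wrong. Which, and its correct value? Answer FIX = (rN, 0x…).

FIX = (r1, 0xe6)

0: ✓ CMP  NZCV=0010
1: · MOVMI
2: · MOVVS
3: ✓ CMP  NZCV=0010
4: ✓ ADDGT  r2←0x87
5: ✓ SUBVC  r3←0x1c
6: · MOVLT
7: ✓ CMP  NZCV=0000
8: · ADDMI
9: ✓ MOVCC  r2←0x2f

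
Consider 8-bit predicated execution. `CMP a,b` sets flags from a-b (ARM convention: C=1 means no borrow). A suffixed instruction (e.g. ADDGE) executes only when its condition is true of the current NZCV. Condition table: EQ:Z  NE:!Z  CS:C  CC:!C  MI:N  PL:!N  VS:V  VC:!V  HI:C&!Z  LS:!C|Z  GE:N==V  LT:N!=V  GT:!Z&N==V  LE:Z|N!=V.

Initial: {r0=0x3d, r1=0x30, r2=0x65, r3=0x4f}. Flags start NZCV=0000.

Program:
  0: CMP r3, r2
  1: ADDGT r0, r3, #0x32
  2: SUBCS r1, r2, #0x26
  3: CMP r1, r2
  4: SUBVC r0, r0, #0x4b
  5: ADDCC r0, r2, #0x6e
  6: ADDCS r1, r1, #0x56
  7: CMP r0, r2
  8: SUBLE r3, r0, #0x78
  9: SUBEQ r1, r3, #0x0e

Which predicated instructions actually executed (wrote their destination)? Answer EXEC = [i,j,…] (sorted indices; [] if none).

0: ✓ CMP  NZCV=1000
1: · ADDGT
2: · SUBCS
3: ✓ CMP  NZCV=1000
4: ✓ SUBVC  r0←0xf2
5: ✓ ADDCC  r0←0xd3
6: · ADDCS
7: ✓ CMP  NZCV=0011
8: ✓ SUBLE  r3←0x5b
9: · SUBEQ

EXEC = [4,5,8]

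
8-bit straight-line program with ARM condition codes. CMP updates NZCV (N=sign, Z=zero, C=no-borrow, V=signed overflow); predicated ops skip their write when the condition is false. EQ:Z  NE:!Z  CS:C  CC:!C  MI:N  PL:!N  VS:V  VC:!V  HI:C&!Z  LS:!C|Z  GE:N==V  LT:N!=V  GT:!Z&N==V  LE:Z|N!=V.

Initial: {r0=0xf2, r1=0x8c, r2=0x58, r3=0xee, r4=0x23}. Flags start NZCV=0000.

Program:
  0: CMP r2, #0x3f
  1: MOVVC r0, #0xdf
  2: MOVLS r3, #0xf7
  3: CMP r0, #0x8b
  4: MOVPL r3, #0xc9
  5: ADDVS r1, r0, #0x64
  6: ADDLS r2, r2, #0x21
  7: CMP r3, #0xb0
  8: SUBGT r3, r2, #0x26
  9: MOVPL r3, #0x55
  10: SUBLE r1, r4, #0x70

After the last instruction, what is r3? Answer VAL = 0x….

VAL = 0x55

[0] flags=0010 → (cmp)
[1] flags=0010 VC?T → r0=0xdf
[2] flags=0010 LS?F → skip
[3] flags=0010 → (cmp)
[4] flags=0010 PL?T → r3=0xc9
[5] flags=0010 VS?F → skip
[6] flags=0010 LS?F → skip
[7] flags=0010 → (cmp)
[8] flags=0010 GT?T → r3=0x32
[9] flags=0010 PL?T → r3=0x55
[10] flags=0010 LE?F → skip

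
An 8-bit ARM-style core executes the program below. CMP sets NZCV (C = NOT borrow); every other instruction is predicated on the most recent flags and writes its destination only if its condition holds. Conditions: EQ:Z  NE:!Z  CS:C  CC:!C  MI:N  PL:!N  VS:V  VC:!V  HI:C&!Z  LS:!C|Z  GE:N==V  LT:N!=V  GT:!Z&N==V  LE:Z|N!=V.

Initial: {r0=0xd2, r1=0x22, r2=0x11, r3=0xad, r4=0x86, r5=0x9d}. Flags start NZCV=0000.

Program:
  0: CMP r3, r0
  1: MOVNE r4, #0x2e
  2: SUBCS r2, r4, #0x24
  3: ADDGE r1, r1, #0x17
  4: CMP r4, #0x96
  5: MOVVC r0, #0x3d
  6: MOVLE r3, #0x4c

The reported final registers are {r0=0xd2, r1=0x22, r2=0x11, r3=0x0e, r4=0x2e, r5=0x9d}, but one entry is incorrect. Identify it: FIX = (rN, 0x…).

FIX = (r3, 0xad)

[0] flags=1000 → (cmp)
[1] flags=1000 NE?T → r4=0x2e
[2] flags=1000 CS?F → skip
[3] flags=1000 GE?F → skip
[4] flags=1001 → (cmp)
[5] flags=1001 VC?F → skip
[6] flags=1001 LE?F → skip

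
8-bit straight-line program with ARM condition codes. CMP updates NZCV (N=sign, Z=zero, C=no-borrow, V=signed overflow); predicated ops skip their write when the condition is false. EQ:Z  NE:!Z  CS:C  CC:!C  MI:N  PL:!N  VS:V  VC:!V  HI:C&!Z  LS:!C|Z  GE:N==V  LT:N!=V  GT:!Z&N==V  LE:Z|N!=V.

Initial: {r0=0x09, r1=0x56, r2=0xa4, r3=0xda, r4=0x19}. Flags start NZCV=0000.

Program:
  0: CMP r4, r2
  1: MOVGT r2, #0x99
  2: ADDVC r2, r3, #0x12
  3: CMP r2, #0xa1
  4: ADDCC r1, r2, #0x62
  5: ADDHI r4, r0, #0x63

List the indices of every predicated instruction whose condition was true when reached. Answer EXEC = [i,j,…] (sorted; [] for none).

[0] flags=0000 → (cmp)
[1] flags=0000 GT?T → r2=0x99
[2] flags=0000 VC?T → r2=0xec
[3] flags=0010 → (cmp)
[4] flags=0010 CC?F → skip
[5] flags=0010 HI?T → r4=0x6c

EXEC = [1,2,5]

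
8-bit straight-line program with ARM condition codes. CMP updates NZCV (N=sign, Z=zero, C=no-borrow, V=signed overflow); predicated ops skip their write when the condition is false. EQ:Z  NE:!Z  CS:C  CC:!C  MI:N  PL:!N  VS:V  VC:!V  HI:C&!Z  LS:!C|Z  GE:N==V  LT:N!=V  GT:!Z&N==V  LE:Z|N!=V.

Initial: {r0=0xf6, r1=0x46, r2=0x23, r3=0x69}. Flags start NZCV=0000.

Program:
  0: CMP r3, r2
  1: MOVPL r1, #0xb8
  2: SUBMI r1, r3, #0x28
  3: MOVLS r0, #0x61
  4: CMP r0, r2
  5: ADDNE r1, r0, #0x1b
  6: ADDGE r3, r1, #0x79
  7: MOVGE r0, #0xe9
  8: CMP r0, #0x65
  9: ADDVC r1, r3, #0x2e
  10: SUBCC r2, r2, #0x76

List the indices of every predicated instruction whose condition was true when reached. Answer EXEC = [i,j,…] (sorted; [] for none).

[0] flags=0010 → (cmp)
[1] flags=0010 PL?T → r1=0xb8
[2] flags=0010 MI?F → skip
[3] flags=0010 LS?F → skip
[4] flags=1010 → (cmp)
[5] flags=1010 NE?T → r1=0x11
[6] flags=1010 GE?F → skip
[7] flags=1010 GE?F → skip
[8] flags=1010 → (cmp)
[9] flags=1010 VC?T → r1=0x97
[10] flags=1010 CC?F → skip

EXEC = [1,5,9]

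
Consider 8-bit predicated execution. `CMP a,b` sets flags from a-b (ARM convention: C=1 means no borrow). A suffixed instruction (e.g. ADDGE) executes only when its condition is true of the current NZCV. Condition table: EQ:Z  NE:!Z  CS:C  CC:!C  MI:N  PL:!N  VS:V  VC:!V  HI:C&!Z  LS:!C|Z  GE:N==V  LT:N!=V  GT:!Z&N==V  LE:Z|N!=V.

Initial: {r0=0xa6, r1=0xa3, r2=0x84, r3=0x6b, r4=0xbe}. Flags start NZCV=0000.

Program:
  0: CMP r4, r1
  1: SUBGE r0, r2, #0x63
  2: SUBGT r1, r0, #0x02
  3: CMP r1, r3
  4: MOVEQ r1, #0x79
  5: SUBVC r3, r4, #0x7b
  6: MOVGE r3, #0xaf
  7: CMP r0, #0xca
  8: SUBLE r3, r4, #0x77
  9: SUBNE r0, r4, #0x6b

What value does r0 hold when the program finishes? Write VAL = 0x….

0: ✓ CMP  NZCV=0010
1: ✓ SUBGE  r0←0x21
2: ✓ SUBGT  r1←0x1f
3: ✓ CMP  NZCV=1000
4: · MOVEQ
5: ✓ SUBVC  r3←0x43
6: · MOVGE
7: ✓ CMP  NZCV=0000
8: · SUBLE
9: ✓ SUBNE  r0←0x53

VAL = 0x53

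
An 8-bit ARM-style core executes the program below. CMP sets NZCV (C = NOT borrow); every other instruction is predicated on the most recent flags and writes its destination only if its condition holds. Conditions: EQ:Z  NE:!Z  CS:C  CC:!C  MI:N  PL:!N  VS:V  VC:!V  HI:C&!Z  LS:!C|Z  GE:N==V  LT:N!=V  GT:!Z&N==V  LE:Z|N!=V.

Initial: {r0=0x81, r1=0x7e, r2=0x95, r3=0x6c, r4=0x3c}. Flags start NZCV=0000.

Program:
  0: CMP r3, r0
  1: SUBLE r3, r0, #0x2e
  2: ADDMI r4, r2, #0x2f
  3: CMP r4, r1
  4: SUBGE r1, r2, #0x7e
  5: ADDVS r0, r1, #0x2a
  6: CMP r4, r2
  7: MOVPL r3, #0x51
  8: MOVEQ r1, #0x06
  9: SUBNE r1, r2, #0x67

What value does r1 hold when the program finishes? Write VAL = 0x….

0: ✓ CMP  NZCV=1001
1: · SUBLE
2: ✓ ADDMI  r4←0xc4
3: ✓ CMP  NZCV=0011
4: · SUBGE
5: ✓ ADDVS  r0←0xa8
6: ✓ CMP  NZCV=0010
7: ✓ MOVPL  r3←0x51
8: · MOVEQ
9: ✓ SUBNE  r1←0x2e

VAL = 0x2e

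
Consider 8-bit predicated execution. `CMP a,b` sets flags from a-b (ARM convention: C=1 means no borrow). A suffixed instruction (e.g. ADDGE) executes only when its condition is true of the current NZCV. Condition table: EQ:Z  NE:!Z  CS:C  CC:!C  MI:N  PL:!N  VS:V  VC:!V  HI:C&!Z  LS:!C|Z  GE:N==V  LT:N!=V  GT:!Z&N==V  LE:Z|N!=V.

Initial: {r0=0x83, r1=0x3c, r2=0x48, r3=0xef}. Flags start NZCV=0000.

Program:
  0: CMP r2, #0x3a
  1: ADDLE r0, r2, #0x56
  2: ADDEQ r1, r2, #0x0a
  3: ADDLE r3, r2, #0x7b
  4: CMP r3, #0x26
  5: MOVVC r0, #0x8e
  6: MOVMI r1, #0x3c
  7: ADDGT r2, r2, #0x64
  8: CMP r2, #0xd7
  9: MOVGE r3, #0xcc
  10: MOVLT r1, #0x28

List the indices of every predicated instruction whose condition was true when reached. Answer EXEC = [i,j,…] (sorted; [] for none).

EXEC = [5,6,9]

0: ✓ CMP  NZCV=0010
1: · ADDLE
2: · ADDEQ
3: · ADDLE
4: ✓ CMP  NZCV=1010
5: ✓ MOVVC  r0←0x8e
6: ✓ MOVMI  r1←0x3c
7: · ADDGT
8: ✓ CMP  NZCV=0000
9: ✓ MOVGE  r3←0xcc
10: · MOVLT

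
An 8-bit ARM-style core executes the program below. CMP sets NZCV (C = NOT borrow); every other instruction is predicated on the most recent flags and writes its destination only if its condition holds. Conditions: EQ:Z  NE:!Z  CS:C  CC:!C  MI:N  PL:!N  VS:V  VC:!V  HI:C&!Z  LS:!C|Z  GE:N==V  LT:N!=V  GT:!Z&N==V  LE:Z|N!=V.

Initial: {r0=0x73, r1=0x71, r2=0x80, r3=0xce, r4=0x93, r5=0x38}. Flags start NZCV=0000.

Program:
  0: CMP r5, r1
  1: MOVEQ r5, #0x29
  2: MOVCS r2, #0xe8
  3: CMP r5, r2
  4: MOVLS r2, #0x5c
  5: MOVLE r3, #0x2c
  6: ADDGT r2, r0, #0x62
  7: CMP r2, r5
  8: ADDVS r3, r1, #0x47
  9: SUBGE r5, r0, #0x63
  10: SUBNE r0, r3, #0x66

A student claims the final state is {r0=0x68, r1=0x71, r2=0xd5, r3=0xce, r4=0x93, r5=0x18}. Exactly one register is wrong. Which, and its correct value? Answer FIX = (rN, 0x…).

FIX = (r5, 0x38)

[0] flags=1000 → (cmp)
[1] flags=1000 EQ?F → skip
[2] flags=1000 CS?F → skip
[3] flags=1001 → (cmp)
[4] flags=1001 LS?T → r2=0x5c
[5] flags=1001 LE?F → skip
[6] flags=1001 GT?T → r2=0xd5
[7] flags=1010 → (cmp)
[8] flags=1010 VS?F → skip
[9] flags=1010 GE?F → skip
[10] flags=1010 NE?T → r0=0x68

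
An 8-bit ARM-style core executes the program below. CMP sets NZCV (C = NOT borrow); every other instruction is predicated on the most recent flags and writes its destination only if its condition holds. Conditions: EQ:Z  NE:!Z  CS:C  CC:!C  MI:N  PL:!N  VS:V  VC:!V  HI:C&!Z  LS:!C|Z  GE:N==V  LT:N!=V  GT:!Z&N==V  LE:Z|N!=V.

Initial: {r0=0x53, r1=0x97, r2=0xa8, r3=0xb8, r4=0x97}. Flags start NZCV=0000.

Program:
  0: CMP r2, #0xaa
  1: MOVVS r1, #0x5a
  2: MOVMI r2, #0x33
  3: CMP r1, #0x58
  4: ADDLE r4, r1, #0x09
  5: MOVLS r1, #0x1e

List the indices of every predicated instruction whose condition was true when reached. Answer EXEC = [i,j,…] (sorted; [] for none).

0: ✓ CMP  NZCV=1000
1: · MOVVS
2: ✓ MOVMI  r2←0x33
3: ✓ CMP  NZCV=0011
4: ✓ ADDLE  r4←0xa0
5: · MOVLS

EXEC = [2,4]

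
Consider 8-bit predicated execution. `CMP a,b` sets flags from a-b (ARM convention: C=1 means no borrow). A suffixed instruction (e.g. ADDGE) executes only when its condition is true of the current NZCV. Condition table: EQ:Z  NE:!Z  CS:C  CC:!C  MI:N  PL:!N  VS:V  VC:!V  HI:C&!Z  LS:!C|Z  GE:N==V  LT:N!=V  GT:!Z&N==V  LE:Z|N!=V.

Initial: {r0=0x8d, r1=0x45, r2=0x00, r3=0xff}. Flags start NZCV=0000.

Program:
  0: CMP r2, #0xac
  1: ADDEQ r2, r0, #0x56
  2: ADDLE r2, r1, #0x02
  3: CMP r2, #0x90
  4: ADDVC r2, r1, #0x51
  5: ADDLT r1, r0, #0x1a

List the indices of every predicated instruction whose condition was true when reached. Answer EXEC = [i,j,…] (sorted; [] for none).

EXEC = [4]

[0] flags=0000 → (cmp)
[1] flags=0000 EQ?F → skip
[2] flags=0000 LE?F → skip
[3] flags=0000 → (cmp)
[4] flags=0000 VC?T → r2=0x96
[5] flags=0000 LT?F → skip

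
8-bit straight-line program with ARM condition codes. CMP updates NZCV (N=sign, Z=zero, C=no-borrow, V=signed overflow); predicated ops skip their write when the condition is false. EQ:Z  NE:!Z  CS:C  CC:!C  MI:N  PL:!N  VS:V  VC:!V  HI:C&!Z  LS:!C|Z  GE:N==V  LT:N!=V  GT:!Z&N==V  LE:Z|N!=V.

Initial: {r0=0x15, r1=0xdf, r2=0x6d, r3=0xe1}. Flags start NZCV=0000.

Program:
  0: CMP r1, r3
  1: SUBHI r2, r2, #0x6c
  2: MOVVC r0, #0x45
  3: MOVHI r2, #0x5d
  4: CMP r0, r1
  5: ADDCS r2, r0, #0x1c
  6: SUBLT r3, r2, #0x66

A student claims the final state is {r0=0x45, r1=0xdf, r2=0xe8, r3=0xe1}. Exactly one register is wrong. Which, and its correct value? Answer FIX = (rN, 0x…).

FIX = (r2, 0x6d)

[0] flags=1000 → (cmp)
[1] flags=1000 HI?F → skip
[2] flags=1000 VC?T → r0=0x45
[3] flags=1000 HI?F → skip
[4] flags=0000 → (cmp)
[5] flags=0000 CS?F → skip
[6] flags=0000 LT?F → skip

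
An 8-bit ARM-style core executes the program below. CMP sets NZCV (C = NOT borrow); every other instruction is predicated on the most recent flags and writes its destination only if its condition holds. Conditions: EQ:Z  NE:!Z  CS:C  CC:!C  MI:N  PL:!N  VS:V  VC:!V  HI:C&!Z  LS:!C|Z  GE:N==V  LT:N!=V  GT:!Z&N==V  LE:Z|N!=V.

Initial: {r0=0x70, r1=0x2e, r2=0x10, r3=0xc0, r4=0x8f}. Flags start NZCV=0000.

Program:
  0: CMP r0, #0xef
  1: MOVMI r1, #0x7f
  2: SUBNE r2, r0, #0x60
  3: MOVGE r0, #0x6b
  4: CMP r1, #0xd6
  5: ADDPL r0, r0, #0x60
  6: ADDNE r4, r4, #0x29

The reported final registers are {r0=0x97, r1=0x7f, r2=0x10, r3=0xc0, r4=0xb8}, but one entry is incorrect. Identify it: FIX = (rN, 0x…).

[0] flags=1001 → (cmp)
[1] flags=1001 MI?T → r1=0x7f
[2] flags=1001 NE?T → r2=0x10
[3] flags=1001 GE?T → r0=0x6b
[4] flags=1001 → (cmp)
[5] flags=1001 PL?F → skip
[6] flags=1001 NE?T → r4=0xb8

FIX = (r0, 0x6b)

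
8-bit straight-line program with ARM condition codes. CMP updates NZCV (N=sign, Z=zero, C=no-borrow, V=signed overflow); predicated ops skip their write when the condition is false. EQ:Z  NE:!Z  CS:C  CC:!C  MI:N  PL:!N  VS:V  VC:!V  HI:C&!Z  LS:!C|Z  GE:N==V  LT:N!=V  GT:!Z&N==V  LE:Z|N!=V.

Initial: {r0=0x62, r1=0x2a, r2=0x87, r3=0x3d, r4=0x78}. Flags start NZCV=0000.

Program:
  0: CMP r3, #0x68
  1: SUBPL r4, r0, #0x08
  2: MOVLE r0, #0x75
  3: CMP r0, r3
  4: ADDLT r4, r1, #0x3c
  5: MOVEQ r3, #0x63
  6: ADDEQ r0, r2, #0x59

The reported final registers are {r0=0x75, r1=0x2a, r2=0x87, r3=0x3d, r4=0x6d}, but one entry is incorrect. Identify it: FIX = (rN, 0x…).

FIX = (r4, 0x78)

[0] flags=1000 → (cmp)
[1] flags=1000 PL?F → skip
[2] flags=1000 LE?T → r0=0x75
[3] flags=0010 → (cmp)
[4] flags=0010 LT?F → skip
[5] flags=0010 EQ?F → skip
[6] flags=0010 EQ?F → skip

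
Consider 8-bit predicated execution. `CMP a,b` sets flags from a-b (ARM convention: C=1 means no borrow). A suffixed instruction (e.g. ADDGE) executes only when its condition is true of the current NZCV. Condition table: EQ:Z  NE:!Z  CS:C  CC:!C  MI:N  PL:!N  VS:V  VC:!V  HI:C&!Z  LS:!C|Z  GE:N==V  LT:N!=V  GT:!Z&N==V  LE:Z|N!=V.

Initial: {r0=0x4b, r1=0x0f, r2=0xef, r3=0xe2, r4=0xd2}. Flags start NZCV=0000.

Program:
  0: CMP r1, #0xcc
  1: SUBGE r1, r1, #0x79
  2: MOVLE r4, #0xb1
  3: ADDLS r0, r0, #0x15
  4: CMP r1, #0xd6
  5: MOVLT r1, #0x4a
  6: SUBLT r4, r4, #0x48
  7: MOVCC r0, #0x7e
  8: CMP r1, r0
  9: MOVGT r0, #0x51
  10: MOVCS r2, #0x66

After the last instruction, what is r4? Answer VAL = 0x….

[0] flags=0000 → (cmp)
[1] flags=0000 GE?T → r1=0x96
[2] flags=0000 LE?F → skip
[3] flags=0000 LS?T → r0=0x60
[4] flags=1000 → (cmp)
[5] flags=1000 LT?T → r1=0x4a
[6] flags=1000 LT?T → r4=0x8a
[7] flags=1000 CC?T → r0=0x7e
[8] flags=1000 → (cmp)
[9] flags=1000 GT?F → skip
[10] flags=1000 CS?F → skip

VAL = 0x8a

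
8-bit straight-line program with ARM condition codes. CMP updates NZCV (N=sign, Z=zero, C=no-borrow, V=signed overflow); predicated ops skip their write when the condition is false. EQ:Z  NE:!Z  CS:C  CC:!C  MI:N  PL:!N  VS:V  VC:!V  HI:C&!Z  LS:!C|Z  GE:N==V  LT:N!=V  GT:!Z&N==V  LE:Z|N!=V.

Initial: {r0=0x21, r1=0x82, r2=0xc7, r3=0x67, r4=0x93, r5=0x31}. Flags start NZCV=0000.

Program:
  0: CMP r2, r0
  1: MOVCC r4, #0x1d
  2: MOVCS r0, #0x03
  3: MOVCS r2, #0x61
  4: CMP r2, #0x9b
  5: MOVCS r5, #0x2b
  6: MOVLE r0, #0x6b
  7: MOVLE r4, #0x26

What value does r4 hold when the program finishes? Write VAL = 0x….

VAL = 0x93

0: ✓ CMP  NZCV=1010
1: · MOVCC
2: ✓ MOVCS  r0←0x03
3: ✓ MOVCS  r2←0x61
4: ✓ CMP  NZCV=1001
5: · MOVCS
6: · MOVLE
7: · MOVLE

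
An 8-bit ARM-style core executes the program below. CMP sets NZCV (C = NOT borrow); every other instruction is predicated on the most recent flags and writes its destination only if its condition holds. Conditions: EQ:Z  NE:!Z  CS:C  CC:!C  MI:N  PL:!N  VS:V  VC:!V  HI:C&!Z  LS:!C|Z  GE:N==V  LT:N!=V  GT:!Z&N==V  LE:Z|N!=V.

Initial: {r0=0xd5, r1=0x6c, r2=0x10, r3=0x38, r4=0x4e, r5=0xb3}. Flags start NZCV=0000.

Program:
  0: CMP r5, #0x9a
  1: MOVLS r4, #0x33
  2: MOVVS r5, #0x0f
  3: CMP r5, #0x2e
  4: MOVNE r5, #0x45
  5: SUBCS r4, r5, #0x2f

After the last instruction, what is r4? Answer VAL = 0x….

VAL = 0x16

[0] flags=0010 → (cmp)
[1] flags=0010 LS?F → skip
[2] flags=0010 VS?F → skip
[3] flags=1010 → (cmp)
[4] flags=1010 NE?T → r5=0x45
[5] flags=1010 CS?T → r4=0x16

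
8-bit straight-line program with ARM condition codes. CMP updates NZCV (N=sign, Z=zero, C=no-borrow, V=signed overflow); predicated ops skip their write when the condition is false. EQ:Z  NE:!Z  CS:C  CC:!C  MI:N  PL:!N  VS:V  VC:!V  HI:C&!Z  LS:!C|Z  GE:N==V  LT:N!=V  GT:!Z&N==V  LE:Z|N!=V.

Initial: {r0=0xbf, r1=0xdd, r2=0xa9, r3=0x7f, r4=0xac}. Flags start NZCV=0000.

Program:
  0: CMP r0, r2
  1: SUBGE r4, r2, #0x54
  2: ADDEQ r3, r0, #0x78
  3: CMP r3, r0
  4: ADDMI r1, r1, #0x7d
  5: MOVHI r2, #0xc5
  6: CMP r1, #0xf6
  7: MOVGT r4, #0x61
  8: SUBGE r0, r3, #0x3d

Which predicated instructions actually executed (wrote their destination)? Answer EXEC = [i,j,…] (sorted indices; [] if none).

0: ✓ CMP  NZCV=0010
1: ✓ SUBGE  r4←0x55
2: · ADDEQ
3: ✓ CMP  NZCV=1001
4: ✓ ADDMI  r1←0x5a
5: · MOVHI
6: ✓ CMP  NZCV=0000
7: ✓ MOVGT  r4←0x61
8: ✓ SUBGE  r0←0x42

EXEC = [1,4,7,8]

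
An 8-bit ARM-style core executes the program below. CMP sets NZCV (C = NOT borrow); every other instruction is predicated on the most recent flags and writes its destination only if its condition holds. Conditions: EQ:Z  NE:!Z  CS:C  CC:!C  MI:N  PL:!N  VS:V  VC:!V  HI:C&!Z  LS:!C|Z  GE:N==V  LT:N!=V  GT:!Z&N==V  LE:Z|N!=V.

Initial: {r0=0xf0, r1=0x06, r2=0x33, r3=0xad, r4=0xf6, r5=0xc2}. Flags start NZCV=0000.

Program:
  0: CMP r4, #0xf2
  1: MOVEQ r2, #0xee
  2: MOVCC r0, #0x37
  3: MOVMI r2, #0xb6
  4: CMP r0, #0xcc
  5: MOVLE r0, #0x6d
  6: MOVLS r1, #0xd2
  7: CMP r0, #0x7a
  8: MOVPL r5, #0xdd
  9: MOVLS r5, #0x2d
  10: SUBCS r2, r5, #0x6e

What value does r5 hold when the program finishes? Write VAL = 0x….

VAL = 0xdd

[0] flags=0010 → (cmp)
[1] flags=0010 EQ?F → skip
[2] flags=0010 CC?F → skip
[3] flags=0010 MI?F → skip
[4] flags=0010 → (cmp)
[5] flags=0010 LE?F → skip
[6] flags=0010 LS?F → skip
[7] flags=0011 → (cmp)
[8] flags=0011 PL?T → r5=0xdd
[9] flags=0011 LS?F → skip
[10] flags=0011 CS?T → r2=0x6f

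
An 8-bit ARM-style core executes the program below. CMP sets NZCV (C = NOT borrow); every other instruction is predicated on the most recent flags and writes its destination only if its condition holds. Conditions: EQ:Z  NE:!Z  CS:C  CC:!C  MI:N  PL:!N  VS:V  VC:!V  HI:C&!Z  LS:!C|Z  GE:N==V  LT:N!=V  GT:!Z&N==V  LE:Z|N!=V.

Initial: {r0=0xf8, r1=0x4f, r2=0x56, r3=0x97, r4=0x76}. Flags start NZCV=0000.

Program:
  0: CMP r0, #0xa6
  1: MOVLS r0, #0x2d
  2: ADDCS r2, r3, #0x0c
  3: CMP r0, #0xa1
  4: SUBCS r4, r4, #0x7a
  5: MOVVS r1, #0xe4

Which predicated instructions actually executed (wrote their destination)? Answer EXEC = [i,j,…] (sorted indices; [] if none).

0: ✓ CMP  NZCV=0010
1: · MOVLS
2: ✓ ADDCS  r2←0xa3
3: ✓ CMP  NZCV=0010
4: ✓ SUBCS  r4←0xfc
5: · MOVVS

EXEC = [2,4]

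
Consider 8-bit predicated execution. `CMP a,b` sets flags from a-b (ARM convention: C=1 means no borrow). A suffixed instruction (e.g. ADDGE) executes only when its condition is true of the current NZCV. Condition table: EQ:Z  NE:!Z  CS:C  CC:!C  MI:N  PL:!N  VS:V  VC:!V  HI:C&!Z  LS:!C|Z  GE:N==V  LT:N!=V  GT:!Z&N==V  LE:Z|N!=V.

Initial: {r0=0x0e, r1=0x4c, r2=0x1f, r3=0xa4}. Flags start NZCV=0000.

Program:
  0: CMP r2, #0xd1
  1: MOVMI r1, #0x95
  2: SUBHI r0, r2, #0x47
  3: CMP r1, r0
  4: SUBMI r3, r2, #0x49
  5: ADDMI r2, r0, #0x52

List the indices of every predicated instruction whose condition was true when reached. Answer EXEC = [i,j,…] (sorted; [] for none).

EXEC = []

0: ✓ CMP  NZCV=0000
1: · MOVMI
2: · SUBHI
3: ✓ CMP  NZCV=0010
4: · SUBMI
5: · ADDMI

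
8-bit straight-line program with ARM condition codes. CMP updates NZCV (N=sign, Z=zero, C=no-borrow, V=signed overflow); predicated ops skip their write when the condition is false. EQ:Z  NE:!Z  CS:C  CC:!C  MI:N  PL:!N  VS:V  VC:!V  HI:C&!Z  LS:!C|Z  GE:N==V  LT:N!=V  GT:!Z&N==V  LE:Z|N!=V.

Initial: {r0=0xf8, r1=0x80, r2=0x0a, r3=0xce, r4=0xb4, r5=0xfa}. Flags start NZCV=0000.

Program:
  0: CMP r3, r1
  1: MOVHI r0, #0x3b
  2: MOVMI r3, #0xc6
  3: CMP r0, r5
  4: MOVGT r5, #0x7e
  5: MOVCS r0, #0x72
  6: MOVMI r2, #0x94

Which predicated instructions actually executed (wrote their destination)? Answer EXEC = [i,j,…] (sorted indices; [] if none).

EXEC = [1,4]

0: ✓ CMP  NZCV=0010
1: ✓ MOVHI  r0←0x3b
2: · MOVMI
3: ✓ CMP  NZCV=0000
4: ✓ MOVGT  r5←0x7e
5: · MOVCS
6: · MOVMI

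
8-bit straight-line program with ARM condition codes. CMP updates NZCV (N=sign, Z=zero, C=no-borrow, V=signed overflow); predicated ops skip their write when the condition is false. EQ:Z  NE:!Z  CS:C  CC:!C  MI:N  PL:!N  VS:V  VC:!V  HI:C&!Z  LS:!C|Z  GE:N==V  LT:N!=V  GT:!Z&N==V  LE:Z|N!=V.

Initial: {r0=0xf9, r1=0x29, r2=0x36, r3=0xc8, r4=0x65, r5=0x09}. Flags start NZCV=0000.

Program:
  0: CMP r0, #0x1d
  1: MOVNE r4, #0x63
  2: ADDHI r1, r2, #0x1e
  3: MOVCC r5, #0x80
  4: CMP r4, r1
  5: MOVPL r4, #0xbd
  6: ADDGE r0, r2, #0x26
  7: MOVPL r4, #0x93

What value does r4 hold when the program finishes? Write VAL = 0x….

[0] flags=1010 → (cmp)
[1] flags=1010 NE?T → r4=0x63
[2] flags=1010 HI?T → r1=0x54
[3] flags=1010 CC?F → skip
[4] flags=0010 → (cmp)
[5] flags=0010 PL?T → r4=0xbd
[6] flags=0010 GE?T → r0=0x5c
[7] flags=0010 PL?T → r4=0x93

VAL = 0x93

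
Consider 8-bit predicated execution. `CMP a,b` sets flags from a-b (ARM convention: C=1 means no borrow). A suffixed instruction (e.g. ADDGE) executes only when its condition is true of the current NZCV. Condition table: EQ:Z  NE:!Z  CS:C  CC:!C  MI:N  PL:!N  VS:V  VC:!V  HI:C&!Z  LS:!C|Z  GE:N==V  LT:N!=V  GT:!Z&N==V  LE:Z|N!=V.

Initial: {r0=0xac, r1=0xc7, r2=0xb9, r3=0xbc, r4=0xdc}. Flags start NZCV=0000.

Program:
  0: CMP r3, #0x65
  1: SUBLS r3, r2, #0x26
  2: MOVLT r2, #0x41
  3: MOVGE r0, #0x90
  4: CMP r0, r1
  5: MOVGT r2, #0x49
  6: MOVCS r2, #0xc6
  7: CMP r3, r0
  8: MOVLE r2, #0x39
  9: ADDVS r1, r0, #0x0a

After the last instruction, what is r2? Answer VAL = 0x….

0: ✓ CMP  NZCV=0011
1: · SUBLS
2: ✓ MOVLT  r2←0x41
3: · MOVGE
4: ✓ CMP  NZCV=1000
5: · MOVGT
6: · MOVCS
7: ✓ CMP  NZCV=0010
8: · MOVLE
9: · ADDVS

VAL = 0x41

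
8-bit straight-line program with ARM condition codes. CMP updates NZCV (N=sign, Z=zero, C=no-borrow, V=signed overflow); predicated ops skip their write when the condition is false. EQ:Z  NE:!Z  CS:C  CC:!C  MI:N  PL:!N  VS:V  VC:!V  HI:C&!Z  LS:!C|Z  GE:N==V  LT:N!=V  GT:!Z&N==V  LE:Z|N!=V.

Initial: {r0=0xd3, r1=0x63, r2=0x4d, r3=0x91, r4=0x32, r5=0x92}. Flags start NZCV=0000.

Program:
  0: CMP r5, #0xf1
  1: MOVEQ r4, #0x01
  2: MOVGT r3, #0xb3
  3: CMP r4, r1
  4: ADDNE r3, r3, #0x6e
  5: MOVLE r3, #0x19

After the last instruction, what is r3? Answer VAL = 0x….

VAL = 0x19

[0] flags=1000 → (cmp)
[1] flags=1000 EQ?F → skip
[2] flags=1000 GT?F → skip
[3] flags=1000 → (cmp)
[4] flags=1000 NE?T → r3=0xff
[5] flags=1000 LE?T → r3=0x19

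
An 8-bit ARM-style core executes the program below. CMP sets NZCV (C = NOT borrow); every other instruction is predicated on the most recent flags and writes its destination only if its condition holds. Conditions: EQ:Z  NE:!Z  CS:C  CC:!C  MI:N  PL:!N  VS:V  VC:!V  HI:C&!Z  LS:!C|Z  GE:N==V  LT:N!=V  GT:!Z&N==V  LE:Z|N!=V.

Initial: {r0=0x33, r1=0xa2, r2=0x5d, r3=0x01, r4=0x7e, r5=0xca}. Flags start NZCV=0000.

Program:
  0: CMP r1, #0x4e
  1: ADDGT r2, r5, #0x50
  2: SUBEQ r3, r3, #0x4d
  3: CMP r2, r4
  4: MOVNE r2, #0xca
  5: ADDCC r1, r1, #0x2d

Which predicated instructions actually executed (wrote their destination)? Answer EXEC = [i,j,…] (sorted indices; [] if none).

[0] flags=0011 → (cmp)
[1] flags=0011 GT?F → skip
[2] flags=0011 EQ?F → skip
[3] flags=1000 → (cmp)
[4] flags=1000 NE?T → r2=0xca
[5] flags=1000 CC?T → r1=0xcf

EXEC = [4,5]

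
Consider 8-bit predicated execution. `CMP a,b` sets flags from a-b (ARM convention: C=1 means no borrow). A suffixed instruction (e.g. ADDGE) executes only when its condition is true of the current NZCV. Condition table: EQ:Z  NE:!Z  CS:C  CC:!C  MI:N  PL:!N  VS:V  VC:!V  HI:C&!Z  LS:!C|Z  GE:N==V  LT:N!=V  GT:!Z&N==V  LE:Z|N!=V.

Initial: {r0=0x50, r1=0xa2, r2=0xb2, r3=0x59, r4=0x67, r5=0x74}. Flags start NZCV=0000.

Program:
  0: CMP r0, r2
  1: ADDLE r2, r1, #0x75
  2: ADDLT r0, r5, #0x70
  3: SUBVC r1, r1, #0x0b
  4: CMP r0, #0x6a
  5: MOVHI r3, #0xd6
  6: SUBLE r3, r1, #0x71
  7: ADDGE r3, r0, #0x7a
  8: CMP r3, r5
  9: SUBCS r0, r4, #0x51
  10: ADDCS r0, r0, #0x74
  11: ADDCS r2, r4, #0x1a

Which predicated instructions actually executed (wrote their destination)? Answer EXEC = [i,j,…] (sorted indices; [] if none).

EXEC = [6]

0: ✓ CMP  NZCV=1001
1: · ADDLE
2: · ADDLT
3: · SUBVC
4: ✓ CMP  NZCV=1000
5: · MOVHI
6: ✓ SUBLE  r3←0x31
7: · ADDGE
8: ✓ CMP  NZCV=1000
9: · SUBCS
10: · ADDCS
11: · ADDCS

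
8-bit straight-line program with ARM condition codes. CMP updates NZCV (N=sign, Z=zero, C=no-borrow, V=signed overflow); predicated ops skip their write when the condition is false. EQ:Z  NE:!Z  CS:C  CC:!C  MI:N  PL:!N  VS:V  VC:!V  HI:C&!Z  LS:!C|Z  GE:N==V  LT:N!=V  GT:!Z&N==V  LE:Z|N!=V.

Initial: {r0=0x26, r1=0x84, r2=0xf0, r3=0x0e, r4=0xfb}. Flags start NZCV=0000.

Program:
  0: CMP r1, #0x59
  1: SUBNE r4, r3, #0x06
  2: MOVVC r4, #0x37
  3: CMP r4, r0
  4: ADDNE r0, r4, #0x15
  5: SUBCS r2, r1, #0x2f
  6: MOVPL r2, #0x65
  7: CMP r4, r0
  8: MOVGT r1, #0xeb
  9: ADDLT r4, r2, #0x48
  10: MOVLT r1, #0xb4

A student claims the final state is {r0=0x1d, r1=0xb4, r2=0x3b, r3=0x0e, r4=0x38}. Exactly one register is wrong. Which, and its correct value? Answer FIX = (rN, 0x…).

0: ✓ CMP  NZCV=0011
1: ✓ SUBNE  r4←0x08
2: · MOVVC
3: ✓ CMP  NZCV=1000
4: ✓ ADDNE  r0←0x1d
5: · SUBCS
6: · MOVPL
7: ✓ CMP  NZCV=1000
8: · MOVGT
9: ✓ ADDLT  r4←0x38
10: ✓ MOVLT  r1←0xb4

FIX = (r2, 0xf0)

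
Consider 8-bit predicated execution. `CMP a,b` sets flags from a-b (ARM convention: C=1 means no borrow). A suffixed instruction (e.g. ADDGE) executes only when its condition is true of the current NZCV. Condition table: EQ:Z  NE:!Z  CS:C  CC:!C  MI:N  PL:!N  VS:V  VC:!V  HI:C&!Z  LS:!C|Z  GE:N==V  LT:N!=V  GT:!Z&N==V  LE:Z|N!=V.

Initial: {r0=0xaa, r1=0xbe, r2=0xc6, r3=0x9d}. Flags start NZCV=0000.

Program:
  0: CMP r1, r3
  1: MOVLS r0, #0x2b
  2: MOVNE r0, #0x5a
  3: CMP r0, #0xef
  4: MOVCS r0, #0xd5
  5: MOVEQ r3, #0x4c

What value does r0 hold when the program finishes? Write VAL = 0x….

[0] flags=0010 → (cmp)
[1] flags=0010 LS?F → skip
[2] flags=0010 NE?T → r0=0x5a
[3] flags=0000 → (cmp)
[4] flags=0000 CS?F → skip
[5] flags=0000 EQ?F → skip

VAL = 0x5a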